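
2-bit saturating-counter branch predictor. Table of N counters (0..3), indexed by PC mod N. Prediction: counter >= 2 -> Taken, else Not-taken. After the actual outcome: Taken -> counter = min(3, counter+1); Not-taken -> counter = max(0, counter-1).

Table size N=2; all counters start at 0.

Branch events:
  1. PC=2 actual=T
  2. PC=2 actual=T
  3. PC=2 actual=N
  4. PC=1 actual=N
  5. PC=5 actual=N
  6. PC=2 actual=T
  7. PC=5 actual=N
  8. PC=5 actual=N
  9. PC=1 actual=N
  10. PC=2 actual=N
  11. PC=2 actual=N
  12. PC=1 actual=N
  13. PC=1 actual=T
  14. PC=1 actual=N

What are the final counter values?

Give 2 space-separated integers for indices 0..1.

Answer: 0 0

Derivation:
Ev 1: PC=2 idx=0 pred=N actual=T -> ctr[0]=1
Ev 2: PC=2 idx=0 pred=N actual=T -> ctr[0]=2
Ev 3: PC=2 idx=0 pred=T actual=N -> ctr[0]=1
Ev 4: PC=1 idx=1 pred=N actual=N -> ctr[1]=0
Ev 5: PC=5 idx=1 pred=N actual=N -> ctr[1]=0
Ev 6: PC=2 idx=0 pred=N actual=T -> ctr[0]=2
Ev 7: PC=5 idx=1 pred=N actual=N -> ctr[1]=0
Ev 8: PC=5 idx=1 pred=N actual=N -> ctr[1]=0
Ev 9: PC=1 idx=1 pred=N actual=N -> ctr[1]=0
Ev 10: PC=2 idx=0 pred=T actual=N -> ctr[0]=1
Ev 11: PC=2 idx=0 pred=N actual=N -> ctr[0]=0
Ev 12: PC=1 idx=1 pred=N actual=N -> ctr[1]=0
Ev 13: PC=1 idx=1 pred=N actual=T -> ctr[1]=1
Ev 14: PC=1 idx=1 pred=N actual=N -> ctr[1]=0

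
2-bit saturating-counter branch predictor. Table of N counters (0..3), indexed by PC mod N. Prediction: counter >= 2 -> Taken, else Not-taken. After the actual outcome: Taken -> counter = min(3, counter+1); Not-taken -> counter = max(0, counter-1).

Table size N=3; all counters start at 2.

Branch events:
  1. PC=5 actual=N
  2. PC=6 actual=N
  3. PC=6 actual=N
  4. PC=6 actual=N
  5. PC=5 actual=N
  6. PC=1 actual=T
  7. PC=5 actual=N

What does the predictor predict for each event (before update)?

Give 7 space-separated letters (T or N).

Ev 1: PC=5 idx=2 pred=T actual=N -> ctr[2]=1
Ev 2: PC=6 idx=0 pred=T actual=N -> ctr[0]=1
Ev 3: PC=6 idx=0 pred=N actual=N -> ctr[0]=0
Ev 4: PC=6 idx=0 pred=N actual=N -> ctr[0]=0
Ev 5: PC=5 idx=2 pred=N actual=N -> ctr[2]=0
Ev 6: PC=1 idx=1 pred=T actual=T -> ctr[1]=3
Ev 7: PC=5 idx=2 pred=N actual=N -> ctr[2]=0

Answer: T T N N N T N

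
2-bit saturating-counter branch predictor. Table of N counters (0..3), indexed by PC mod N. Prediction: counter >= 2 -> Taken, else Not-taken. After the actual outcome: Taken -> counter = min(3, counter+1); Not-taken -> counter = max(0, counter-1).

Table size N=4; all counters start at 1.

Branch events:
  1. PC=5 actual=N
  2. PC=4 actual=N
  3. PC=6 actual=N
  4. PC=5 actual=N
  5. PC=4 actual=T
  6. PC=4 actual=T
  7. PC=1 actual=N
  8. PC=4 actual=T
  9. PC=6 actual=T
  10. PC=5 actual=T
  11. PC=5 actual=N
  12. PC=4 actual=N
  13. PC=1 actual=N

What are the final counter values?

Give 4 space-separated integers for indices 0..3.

Answer: 2 0 1 1

Derivation:
Ev 1: PC=5 idx=1 pred=N actual=N -> ctr[1]=0
Ev 2: PC=4 idx=0 pred=N actual=N -> ctr[0]=0
Ev 3: PC=6 idx=2 pred=N actual=N -> ctr[2]=0
Ev 4: PC=5 idx=1 pred=N actual=N -> ctr[1]=0
Ev 5: PC=4 idx=0 pred=N actual=T -> ctr[0]=1
Ev 6: PC=4 idx=0 pred=N actual=T -> ctr[0]=2
Ev 7: PC=1 idx=1 pred=N actual=N -> ctr[1]=0
Ev 8: PC=4 idx=0 pred=T actual=T -> ctr[0]=3
Ev 9: PC=6 idx=2 pred=N actual=T -> ctr[2]=1
Ev 10: PC=5 idx=1 pred=N actual=T -> ctr[1]=1
Ev 11: PC=5 idx=1 pred=N actual=N -> ctr[1]=0
Ev 12: PC=4 idx=0 pred=T actual=N -> ctr[0]=2
Ev 13: PC=1 idx=1 pred=N actual=N -> ctr[1]=0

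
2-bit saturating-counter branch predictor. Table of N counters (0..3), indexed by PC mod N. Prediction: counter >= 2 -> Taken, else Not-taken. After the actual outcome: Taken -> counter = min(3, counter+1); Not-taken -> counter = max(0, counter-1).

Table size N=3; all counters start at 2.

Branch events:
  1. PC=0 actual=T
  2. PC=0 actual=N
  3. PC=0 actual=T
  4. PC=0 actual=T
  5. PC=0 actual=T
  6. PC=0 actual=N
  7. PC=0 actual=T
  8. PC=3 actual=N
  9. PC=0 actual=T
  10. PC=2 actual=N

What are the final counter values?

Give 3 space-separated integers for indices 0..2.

Ev 1: PC=0 idx=0 pred=T actual=T -> ctr[0]=3
Ev 2: PC=0 idx=0 pred=T actual=N -> ctr[0]=2
Ev 3: PC=0 idx=0 pred=T actual=T -> ctr[0]=3
Ev 4: PC=0 idx=0 pred=T actual=T -> ctr[0]=3
Ev 5: PC=0 idx=0 pred=T actual=T -> ctr[0]=3
Ev 6: PC=0 idx=0 pred=T actual=N -> ctr[0]=2
Ev 7: PC=0 idx=0 pred=T actual=T -> ctr[0]=3
Ev 8: PC=3 idx=0 pred=T actual=N -> ctr[0]=2
Ev 9: PC=0 idx=0 pred=T actual=T -> ctr[0]=3
Ev 10: PC=2 idx=2 pred=T actual=N -> ctr[2]=1

Answer: 3 2 1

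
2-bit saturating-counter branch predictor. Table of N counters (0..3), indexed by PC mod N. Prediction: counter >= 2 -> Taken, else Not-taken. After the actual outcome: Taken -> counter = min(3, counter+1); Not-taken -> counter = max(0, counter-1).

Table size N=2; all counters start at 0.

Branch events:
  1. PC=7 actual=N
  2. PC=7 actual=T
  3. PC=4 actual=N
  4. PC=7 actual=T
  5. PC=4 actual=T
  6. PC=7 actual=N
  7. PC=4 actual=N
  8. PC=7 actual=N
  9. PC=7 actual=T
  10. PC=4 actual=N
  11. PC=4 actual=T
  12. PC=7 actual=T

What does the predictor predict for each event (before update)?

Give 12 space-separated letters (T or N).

Ev 1: PC=7 idx=1 pred=N actual=N -> ctr[1]=0
Ev 2: PC=7 idx=1 pred=N actual=T -> ctr[1]=1
Ev 3: PC=4 idx=0 pred=N actual=N -> ctr[0]=0
Ev 4: PC=7 idx=1 pred=N actual=T -> ctr[1]=2
Ev 5: PC=4 idx=0 pred=N actual=T -> ctr[0]=1
Ev 6: PC=7 idx=1 pred=T actual=N -> ctr[1]=1
Ev 7: PC=4 idx=0 pred=N actual=N -> ctr[0]=0
Ev 8: PC=7 idx=1 pred=N actual=N -> ctr[1]=0
Ev 9: PC=7 idx=1 pred=N actual=T -> ctr[1]=1
Ev 10: PC=4 idx=0 pred=N actual=N -> ctr[0]=0
Ev 11: PC=4 idx=0 pred=N actual=T -> ctr[0]=1
Ev 12: PC=7 idx=1 pred=N actual=T -> ctr[1]=2

Answer: N N N N N T N N N N N N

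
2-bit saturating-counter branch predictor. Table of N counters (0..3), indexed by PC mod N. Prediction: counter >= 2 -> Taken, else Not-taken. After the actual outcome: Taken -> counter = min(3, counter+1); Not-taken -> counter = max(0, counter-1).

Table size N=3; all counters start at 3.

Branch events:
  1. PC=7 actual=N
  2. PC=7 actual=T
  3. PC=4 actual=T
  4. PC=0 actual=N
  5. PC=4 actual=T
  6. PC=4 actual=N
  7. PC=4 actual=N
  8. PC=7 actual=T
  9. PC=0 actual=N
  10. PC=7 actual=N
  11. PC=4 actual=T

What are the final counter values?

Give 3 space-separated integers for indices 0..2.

Ev 1: PC=7 idx=1 pred=T actual=N -> ctr[1]=2
Ev 2: PC=7 idx=1 pred=T actual=T -> ctr[1]=3
Ev 3: PC=4 idx=1 pred=T actual=T -> ctr[1]=3
Ev 4: PC=0 idx=0 pred=T actual=N -> ctr[0]=2
Ev 5: PC=4 idx=1 pred=T actual=T -> ctr[1]=3
Ev 6: PC=4 idx=1 pred=T actual=N -> ctr[1]=2
Ev 7: PC=4 idx=1 pred=T actual=N -> ctr[1]=1
Ev 8: PC=7 idx=1 pred=N actual=T -> ctr[1]=2
Ev 9: PC=0 idx=0 pred=T actual=N -> ctr[0]=1
Ev 10: PC=7 idx=1 pred=T actual=N -> ctr[1]=1
Ev 11: PC=4 idx=1 pred=N actual=T -> ctr[1]=2

Answer: 1 2 3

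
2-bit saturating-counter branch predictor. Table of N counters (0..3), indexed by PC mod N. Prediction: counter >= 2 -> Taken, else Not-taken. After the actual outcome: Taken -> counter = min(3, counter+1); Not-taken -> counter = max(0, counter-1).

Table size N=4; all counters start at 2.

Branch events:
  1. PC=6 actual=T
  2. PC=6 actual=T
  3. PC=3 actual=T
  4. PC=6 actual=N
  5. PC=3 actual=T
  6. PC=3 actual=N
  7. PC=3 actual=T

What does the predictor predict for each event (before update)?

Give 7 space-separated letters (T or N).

Answer: T T T T T T T

Derivation:
Ev 1: PC=6 idx=2 pred=T actual=T -> ctr[2]=3
Ev 2: PC=6 idx=2 pred=T actual=T -> ctr[2]=3
Ev 3: PC=3 idx=3 pred=T actual=T -> ctr[3]=3
Ev 4: PC=6 idx=2 pred=T actual=N -> ctr[2]=2
Ev 5: PC=3 idx=3 pred=T actual=T -> ctr[3]=3
Ev 6: PC=3 idx=3 pred=T actual=N -> ctr[3]=2
Ev 7: PC=3 idx=3 pred=T actual=T -> ctr[3]=3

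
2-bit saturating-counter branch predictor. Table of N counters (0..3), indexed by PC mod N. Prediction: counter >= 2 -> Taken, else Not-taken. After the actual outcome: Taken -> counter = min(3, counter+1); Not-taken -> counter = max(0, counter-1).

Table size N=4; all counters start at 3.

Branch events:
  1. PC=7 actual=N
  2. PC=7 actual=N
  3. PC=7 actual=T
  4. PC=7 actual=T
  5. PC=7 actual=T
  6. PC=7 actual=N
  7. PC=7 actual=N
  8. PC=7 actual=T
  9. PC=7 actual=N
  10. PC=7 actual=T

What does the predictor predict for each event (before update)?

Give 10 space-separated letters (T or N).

Answer: T T N T T T T N T N

Derivation:
Ev 1: PC=7 idx=3 pred=T actual=N -> ctr[3]=2
Ev 2: PC=7 idx=3 pred=T actual=N -> ctr[3]=1
Ev 3: PC=7 idx=3 pred=N actual=T -> ctr[3]=2
Ev 4: PC=7 idx=3 pred=T actual=T -> ctr[3]=3
Ev 5: PC=7 idx=3 pred=T actual=T -> ctr[3]=3
Ev 6: PC=7 idx=3 pred=T actual=N -> ctr[3]=2
Ev 7: PC=7 idx=3 pred=T actual=N -> ctr[3]=1
Ev 8: PC=7 idx=3 pred=N actual=T -> ctr[3]=2
Ev 9: PC=7 idx=3 pred=T actual=N -> ctr[3]=1
Ev 10: PC=7 idx=3 pred=N actual=T -> ctr[3]=2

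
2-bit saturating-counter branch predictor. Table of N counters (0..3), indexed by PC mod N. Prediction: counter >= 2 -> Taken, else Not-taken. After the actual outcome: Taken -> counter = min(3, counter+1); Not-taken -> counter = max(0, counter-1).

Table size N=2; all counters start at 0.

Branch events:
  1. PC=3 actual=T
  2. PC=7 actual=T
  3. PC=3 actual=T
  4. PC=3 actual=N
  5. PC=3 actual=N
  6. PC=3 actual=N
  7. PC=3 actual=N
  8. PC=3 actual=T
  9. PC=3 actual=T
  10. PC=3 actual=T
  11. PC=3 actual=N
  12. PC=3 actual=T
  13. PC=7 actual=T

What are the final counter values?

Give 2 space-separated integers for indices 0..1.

Ev 1: PC=3 idx=1 pred=N actual=T -> ctr[1]=1
Ev 2: PC=7 idx=1 pred=N actual=T -> ctr[1]=2
Ev 3: PC=3 idx=1 pred=T actual=T -> ctr[1]=3
Ev 4: PC=3 idx=1 pred=T actual=N -> ctr[1]=2
Ev 5: PC=3 idx=1 pred=T actual=N -> ctr[1]=1
Ev 6: PC=3 idx=1 pred=N actual=N -> ctr[1]=0
Ev 7: PC=3 idx=1 pred=N actual=N -> ctr[1]=0
Ev 8: PC=3 idx=1 pred=N actual=T -> ctr[1]=1
Ev 9: PC=3 idx=1 pred=N actual=T -> ctr[1]=2
Ev 10: PC=3 idx=1 pred=T actual=T -> ctr[1]=3
Ev 11: PC=3 idx=1 pred=T actual=N -> ctr[1]=2
Ev 12: PC=3 idx=1 pred=T actual=T -> ctr[1]=3
Ev 13: PC=7 idx=1 pred=T actual=T -> ctr[1]=3

Answer: 0 3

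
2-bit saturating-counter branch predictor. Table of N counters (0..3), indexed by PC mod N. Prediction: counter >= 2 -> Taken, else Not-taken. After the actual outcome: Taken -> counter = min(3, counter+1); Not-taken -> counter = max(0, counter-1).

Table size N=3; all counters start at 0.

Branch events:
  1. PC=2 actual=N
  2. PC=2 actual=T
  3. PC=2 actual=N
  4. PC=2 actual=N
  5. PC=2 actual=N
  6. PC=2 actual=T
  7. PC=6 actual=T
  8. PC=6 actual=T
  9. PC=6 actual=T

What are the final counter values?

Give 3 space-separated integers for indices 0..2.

Ev 1: PC=2 idx=2 pred=N actual=N -> ctr[2]=0
Ev 2: PC=2 idx=2 pred=N actual=T -> ctr[2]=1
Ev 3: PC=2 idx=2 pred=N actual=N -> ctr[2]=0
Ev 4: PC=2 idx=2 pred=N actual=N -> ctr[2]=0
Ev 5: PC=2 idx=2 pred=N actual=N -> ctr[2]=0
Ev 6: PC=2 idx=2 pred=N actual=T -> ctr[2]=1
Ev 7: PC=6 idx=0 pred=N actual=T -> ctr[0]=1
Ev 8: PC=6 idx=0 pred=N actual=T -> ctr[0]=2
Ev 9: PC=6 idx=0 pred=T actual=T -> ctr[0]=3

Answer: 3 0 1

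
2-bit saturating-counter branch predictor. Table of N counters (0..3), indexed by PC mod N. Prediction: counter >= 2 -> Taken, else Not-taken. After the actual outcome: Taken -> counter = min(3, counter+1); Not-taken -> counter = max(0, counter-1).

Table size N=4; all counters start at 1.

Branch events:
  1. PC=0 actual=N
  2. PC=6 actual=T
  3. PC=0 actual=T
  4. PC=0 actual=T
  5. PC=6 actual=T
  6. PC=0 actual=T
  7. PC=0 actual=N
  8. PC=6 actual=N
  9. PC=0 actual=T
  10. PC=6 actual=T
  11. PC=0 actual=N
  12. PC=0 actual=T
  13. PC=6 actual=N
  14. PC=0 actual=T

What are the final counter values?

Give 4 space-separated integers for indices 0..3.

Answer: 3 1 2 1

Derivation:
Ev 1: PC=0 idx=0 pred=N actual=N -> ctr[0]=0
Ev 2: PC=6 idx=2 pred=N actual=T -> ctr[2]=2
Ev 3: PC=0 idx=0 pred=N actual=T -> ctr[0]=1
Ev 4: PC=0 idx=0 pred=N actual=T -> ctr[0]=2
Ev 5: PC=6 idx=2 pred=T actual=T -> ctr[2]=3
Ev 6: PC=0 idx=0 pred=T actual=T -> ctr[0]=3
Ev 7: PC=0 idx=0 pred=T actual=N -> ctr[0]=2
Ev 8: PC=6 idx=2 pred=T actual=N -> ctr[2]=2
Ev 9: PC=0 idx=0 pred=T actual=T -> ctr[0]=3
Ev 10: PC=6 idx=2 pred=T actual=T -> ctr[2]=3
Ev 11: PC=0 idx=0 pred=T actual=N -> ctr[0]=2
Ev 12: PC=0 idx=0 pred=T actual=T -> ctr[0]=3
Ev 13: PC=6 idx=2 pred=T actual=N -> ctr[2]=2
Ev 14: PC=0 idx=0 pred=T actual=T -> ctr[0]=3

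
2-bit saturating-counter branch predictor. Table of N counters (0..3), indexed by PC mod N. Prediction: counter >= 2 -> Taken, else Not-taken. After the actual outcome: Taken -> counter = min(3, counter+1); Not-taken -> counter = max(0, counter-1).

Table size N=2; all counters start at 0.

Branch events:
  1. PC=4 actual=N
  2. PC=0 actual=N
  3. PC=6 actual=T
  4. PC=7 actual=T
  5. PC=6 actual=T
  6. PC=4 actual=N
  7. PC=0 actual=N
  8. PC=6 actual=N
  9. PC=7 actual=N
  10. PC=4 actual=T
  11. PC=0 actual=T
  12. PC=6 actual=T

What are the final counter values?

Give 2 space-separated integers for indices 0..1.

Ev 1: PC=4 idx=0 pred=N actual=N -> ctr[0]=0
Ev 2: PC=0 idx=0 pred=N actual=N -> ctr[0]=0
Ev 3: PC=6 idx=0 pred=N actual=T -> ctr[0]=1
Ev 4: PC=7 idx=1 pred=N actual=T -> ctr[1]=1
Ev 5: PC=6 idx=0 pred=N actual=T -> ctr[0]=2
Ev 6: PC=4 idx=0 pred=T actual=N -> ctr[0]=1
Ev 7: PC=0 idx=0 pred=N actual=N -> ctr[0]=0
Ev 8: PC=6 idx=0 pred=N actual=N -> ctr[0]=0
Ev 9: PC=7 idx=1 pred=N actual=N -> ctr[1]=0
Ev 10: PC=4 idx=0 pred=N actual=T -> ctr[0]=1
Ev 11: PC=0 idx=0 pred=N actual=T -> ctr[0]=2
Ev 12: PC=6 idx=0 pred=T actual=T -> ctr[0]=3

Answer: 3 0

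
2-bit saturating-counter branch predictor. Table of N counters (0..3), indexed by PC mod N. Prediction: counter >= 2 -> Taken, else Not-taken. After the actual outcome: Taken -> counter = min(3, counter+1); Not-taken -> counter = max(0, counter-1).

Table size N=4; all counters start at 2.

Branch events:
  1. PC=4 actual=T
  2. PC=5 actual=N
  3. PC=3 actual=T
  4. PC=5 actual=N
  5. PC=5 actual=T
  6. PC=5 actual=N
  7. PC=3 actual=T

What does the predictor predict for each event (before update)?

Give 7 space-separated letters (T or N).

Answer: T T T N N N T

Derivation:
Ev 1: PC=4 idx=0 pred=T actual=T -> ctr[0]=3
Ev 2: PC=5 idx=1 pred=T actual=N -> ctr[1]=1
Ev 3: PC=3 idx=3 pred=T actual=T -> ctr[3]=3
Ev 4: PC=5 idx=1 pred=N actual=N -> ctr[1]=0
Ev 5: PC=5 idx=1 pred=N actual=T -> ctr[1]=1
Ev 6: PC=5 idx=1 pred=N actual=N -> ctr[1]=0
Ev 7: PC=3 idx=3 pred=T actual=T -> ctr[3]=3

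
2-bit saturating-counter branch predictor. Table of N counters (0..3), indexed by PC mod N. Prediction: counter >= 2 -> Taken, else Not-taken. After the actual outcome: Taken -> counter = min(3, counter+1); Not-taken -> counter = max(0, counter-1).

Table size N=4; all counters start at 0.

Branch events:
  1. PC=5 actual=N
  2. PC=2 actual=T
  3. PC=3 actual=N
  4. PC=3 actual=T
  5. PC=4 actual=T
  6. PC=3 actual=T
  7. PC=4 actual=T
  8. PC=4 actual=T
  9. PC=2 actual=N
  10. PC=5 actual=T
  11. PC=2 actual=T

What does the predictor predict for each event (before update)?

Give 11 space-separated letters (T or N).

Ev 1: PC=5 idx=1 pred=N actual=N -> ctr[1]=0
Ev 2: PC=2 idx=2 pred=N actual=T -> ctr[2]=1
Ev 3: PC=3 idx=3 pred=N actual=N -> ctr[3]=0
Ev 4: PC=3 idx=3 pred=N actual=T -> ctr[3]=1
Ev 5: PC=4 idx=0 pred=N actual=T -> ctr[0]=1
Ev 6: PC=3 idx=3 pred=N actual=T -> ctr[3]=2
Ev 7: PC=4 idx=0 pred=N actual=T -> ctr[0]=2
Ev 8: PC=4 idx=0 pred=T actual=T -> ctr[0]=3
Ev 9: PC=2 idx=2 pred=N actual=N -> ctr[2]=0
Ev 10: PC=5 idx=1 pred=N actual=T -> ctr[1]=1
Ev 11: PC=2 idx=2 pred=N actual=T -> ctr[2]=1

Answer: N N N N N N N T N N N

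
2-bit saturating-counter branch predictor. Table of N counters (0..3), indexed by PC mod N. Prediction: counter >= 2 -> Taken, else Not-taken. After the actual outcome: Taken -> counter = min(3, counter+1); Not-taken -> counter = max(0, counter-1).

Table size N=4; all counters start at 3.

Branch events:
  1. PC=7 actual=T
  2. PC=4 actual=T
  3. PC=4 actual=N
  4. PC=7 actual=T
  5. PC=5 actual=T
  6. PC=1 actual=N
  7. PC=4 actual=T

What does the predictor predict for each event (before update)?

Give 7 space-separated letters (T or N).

Ev 1: PC=7 idx=3 pred=T actual=T -> ctr[3]=3
Ev 2: PC=4 idx=0 pred=T actual=T -> ctr[0]=3
Ev 3: PC=4 idx=0 pred=T actual=N -> ctr[0]=2
Ev 4: PC=7 idx=3 pred=T actual=T -> ctr[3]=3
Ev 5: PC=5 idx=1 pred=T actual=T -> ctr[1]=3
Ev 6: PC=1 idx=1 pred=T actual=N -> ctr[1]=2
Ev 7: PC=4 idx=0 pred=T actual=T -> ctr[0]=3

Answer: T T T T T T T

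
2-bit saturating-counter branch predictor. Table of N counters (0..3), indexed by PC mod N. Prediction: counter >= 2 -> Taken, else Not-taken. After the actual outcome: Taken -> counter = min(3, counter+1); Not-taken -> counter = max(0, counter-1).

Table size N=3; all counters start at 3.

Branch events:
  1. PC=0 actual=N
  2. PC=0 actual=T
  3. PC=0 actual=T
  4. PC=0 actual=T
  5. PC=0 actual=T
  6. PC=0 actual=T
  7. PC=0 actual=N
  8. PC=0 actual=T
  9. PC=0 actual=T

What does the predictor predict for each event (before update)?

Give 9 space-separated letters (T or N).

Answer: T T T T T T T T T

Derivation:
Ev 1: PC=0 idx=0 pred=T actual=N -> ctr[0]=2
Ev 2: PC=0 idx=0 pred=T actual=T -> ctr[0]=3
Ev 3: PC=0 idx=0 pred=T actual=T -> ctr[0]=3
Ev 4: PC=0 idx=0 pred=T actual=T -> ctr[0]=3
Ev 5: PC=0 idx=0 pred=T actual=T -> ctr[0]=3
Ev 6: PC=0 idx=0 pred=T actual=T -> ctr[0]=3
Ev 7: PC=0 idx=0 pred=T actual=N -> ctr[0]=2
Ev 8: PC=0 idx=0 pred=T actual=T -> ctr[0]=3
Ev 9: PC=0 idx=0 pred=T actual=T -> ctr[0]=3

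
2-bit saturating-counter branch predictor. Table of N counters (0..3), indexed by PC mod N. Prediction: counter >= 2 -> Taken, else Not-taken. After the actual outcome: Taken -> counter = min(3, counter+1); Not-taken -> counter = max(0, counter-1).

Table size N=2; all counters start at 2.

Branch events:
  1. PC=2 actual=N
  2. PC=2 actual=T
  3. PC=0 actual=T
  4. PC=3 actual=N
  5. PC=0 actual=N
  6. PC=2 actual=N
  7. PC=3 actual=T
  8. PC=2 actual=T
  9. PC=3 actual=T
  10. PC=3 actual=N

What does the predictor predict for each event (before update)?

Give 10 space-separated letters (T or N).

Answer: T N T T T T N N T T

Derivation:
Ev 1: PC=2 idx=0 pred=T actual=N -> ctr[0]=1
Ev 2: PC=2 idx=0 pred=N actual=T -> ctr[0]=2
Ev 3: PC=0 idx=0 pred=T actual=T -> ctr[0]=3
Ev 4: PC=3 idx=1 pred=T actual=N -> ctr[1]=1
Ev 5: PC=0 idx=0 pred=T actual=N -> ctr[0]=2
Ev 6: PC=2 idx=0 pred=T actual=N -> ctr[0]=1
Ev 7: PC=3 idx=1 pred=N actual=T -> ctr[1]=2
Ev 8: PC=2 idx=0 pred=N actual=T -> ctr[0]=2
Ev 9: PC=3 idx=1 pred=T actual=T -> ctr[1]=3
Ev 10: PC=3 idx=1 pred=T actual=N -> ctr[1]=2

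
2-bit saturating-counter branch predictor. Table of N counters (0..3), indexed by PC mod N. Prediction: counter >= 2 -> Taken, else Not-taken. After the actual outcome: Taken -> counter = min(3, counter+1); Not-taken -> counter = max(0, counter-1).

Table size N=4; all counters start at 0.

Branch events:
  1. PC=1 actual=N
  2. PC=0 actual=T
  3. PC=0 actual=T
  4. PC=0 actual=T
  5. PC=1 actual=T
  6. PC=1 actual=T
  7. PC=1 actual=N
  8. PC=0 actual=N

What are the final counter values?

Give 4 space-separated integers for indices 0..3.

Answer: 2 1 0 0

Derivation:
Ev 1: PC=1 idx=1 pred=N actual=N -> ctr[1]=0
Ev 2: PC=0 idx=0 pred=N actual=T -> ctr[0]=1
Ev 3: PC=0 idx=0 pred=N actual=T -> ctr[0]=2
Ev 4: PC=0 idx=0 pred=T actual=T -> ctr[0]=3
Ev 5: PC=1 idx=1 pred=N actual=T -> ctr[1]=1
Ev 6: PC=1 idx=1 pred=N actual=T -> ctr[1]=2
Ev 7: PC=1 idx=1 pred=T actual=N -> ctr[1]=1
Ev 8: PC=0 idx=0 pred=T actual=N -> ctr[0]=2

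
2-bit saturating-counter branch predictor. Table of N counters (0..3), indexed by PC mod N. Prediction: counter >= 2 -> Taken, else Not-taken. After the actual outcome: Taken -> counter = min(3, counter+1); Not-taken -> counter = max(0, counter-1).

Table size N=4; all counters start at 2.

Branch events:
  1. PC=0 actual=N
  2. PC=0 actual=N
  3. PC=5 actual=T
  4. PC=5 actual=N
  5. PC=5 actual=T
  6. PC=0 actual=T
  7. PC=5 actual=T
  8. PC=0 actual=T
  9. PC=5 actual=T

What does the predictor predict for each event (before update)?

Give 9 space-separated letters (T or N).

Ev 1: PC=0 idx=0 pred=T actual=N -> ctr[0]=1
Ev 2: PC=0 idx=0 pred=N actual=N -> ctr[0]=0
Ev 3: PC=5 idx=1 pred=T actual=T -> ctr[1]=3
Ev 4: PC=5 idx=1 pred=T actual=N -> ctr[1]=2
Ev 5: PC=5 idx=1 pred=T actual=T -> ctr[1]=3
Ev 6: PC=0 idx=0 pred=N actual=T -> ctr[0]=1
Ev 7: PC=5 idx=1 pred=T actual=T -> ctr[1]=3
Ev 8: PC=0 idx=0 pred=N actual=T -> ctr[0]=2
Ev 9: PC=5 idx=1 pred=T actual=T -> ctr[1]=3

Answer: T N T T T N T N T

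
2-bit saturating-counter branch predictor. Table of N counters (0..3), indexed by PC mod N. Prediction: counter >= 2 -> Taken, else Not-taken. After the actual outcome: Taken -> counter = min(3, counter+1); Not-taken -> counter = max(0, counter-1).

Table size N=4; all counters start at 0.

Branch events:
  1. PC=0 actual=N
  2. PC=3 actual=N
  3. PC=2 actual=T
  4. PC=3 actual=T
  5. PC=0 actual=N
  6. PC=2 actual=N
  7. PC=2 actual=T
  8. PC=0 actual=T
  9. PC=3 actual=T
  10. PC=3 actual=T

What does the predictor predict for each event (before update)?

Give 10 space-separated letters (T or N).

Answer: N N N N N N N N N T

Derivation:
Ev 1: PC=0 idx=0 pred=N actual=N -> ctr[0]=0
Ev 2: PC=3 idx=3 pred=N actual=N -> ctr[3]=0
Ev 3: PC=2 idx=2 pred=N actual=T -> ctr[2]=1
Ev 4: PC=3 idx=3 pred=N actual=T -> ctr[3]=1
Ev 5: PC=0 idx=0 pred=N actual=N -> ctr[0]=0
Ev 6: PC=2 idx=2 pred=N actual=N -> ctr[2]=0
Ev 7: PC=2 idx=2 pred=N actual=T -> ctr[2]=1
Ev 8: PC=0 idx=0 pred=N actual=T -> ctr[0]=1
Ev 9: PC=3 idx=3 pred=N actual=T -> ctr[3]=2
Ev 10: PC=3 idx=3 pred=T actual=T -> ctr[3]=3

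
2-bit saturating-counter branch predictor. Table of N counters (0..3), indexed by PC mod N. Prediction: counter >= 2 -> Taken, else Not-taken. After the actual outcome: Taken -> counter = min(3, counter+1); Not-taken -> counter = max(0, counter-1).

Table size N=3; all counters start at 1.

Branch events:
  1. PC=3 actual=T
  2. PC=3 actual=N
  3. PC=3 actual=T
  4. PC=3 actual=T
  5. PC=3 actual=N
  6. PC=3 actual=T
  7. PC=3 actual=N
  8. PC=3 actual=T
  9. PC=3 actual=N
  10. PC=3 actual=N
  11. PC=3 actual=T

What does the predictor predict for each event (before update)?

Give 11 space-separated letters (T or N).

Answer: N T N T T T T T T T N

Derivation:
Ev 1: PC=3 idx=0 pred=N actual=T -> ctr[0]=2
Ev 2: PC=3 idx=0 pred=T actual=N -> ctr[0]=1
Ev 3: PC=3 idx=0 pred=N actual=T -> ctr[0]=2
Ev 4: PC=3 idx=0 pred=T actual=T -> ctr[0]=3
Ev 5: PC=3 idx=0 pred=T actual=N -> ctr[0]=2
Ev 6: PC=3 idx=0 pred=T actual=T -> ctr[0]=3
Ev 7: PC=3 idx=0 pred=T actual=N -> ctr[0]=2
Ev 8: PC=3 idx=0 pred=T actual=T -> ctr[0]=3
Ev 9: PC=3 idx=0 pred=T actual=N -> ctr[0]=2
Ev 10: PC=3 idx=0 pred=T actual=N -> ctr[0]=1
Ev 11: PC=3 idx=0 pred=N actual=T -> ctr[0]=2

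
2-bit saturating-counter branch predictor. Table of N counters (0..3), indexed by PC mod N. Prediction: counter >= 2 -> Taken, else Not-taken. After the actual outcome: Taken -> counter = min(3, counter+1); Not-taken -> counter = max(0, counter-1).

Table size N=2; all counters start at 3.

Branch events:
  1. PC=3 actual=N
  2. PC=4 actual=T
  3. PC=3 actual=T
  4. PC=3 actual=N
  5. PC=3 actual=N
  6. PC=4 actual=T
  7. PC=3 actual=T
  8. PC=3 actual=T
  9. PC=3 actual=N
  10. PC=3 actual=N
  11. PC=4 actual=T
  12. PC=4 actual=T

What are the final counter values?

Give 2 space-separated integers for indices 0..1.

Answer: 3 1

Derivation:
Ev 1: PC=3 idx=1 pred=T actual=N -> ctr[1]=2
Ev 2: PC=4 idx=0 pred=T actual=T -> ctr[0]=3
Ev 3: PC=3 idx=1 pred=T actual=T -> ctr[1]=3
Ev 4: PC=3 idx=1 pred=T actual=N -> ctr[1]=2
Ev 5: PC=3 idx=1 pred=T actual=N -> ctr[1]=1
Ev 6: PC=4 idx=0 pred=T actual=T -> ctr[0]=3
Ev 7: PC=3 idx=1 pred=N actual=T -> ctr[1]=2
Ev 8: PC=3 idx=1 pred=T actual=T -> ctr[1]=3
Ev 9: PC=3 idx=1 pred=T actual=N -> ctr[1]=2
Ev 10: PC=3 idx=1 pred=T actual=N -> ctr[1]=1
Ev 11: PC=4 idx=0 pred=T actual=T -> ctr[0]=3
Ev 12: PC=4 idx=0 pred=T actual=T -> ctr[0]=3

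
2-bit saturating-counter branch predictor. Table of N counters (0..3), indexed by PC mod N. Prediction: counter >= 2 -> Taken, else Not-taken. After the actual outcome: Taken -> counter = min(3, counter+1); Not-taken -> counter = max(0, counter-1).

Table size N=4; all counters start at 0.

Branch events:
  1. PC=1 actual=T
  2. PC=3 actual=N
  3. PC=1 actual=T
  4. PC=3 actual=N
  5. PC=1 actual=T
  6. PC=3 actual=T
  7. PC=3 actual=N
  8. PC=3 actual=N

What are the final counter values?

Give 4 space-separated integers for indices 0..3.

Answer: 0 3 0 0

Derivation:
Ev 1: PC=1 idx=1 pred=N actual=T -> ctr[1]=1
Ev 2: PC=3 idx=3 pred=N actual=N -> ctr[3]=0
Ev 3: PC=1 idx=1 pred=N actual=T -> ctr[1]=2
Ev 4: PC=3 idx=3 pred=N actual=N -> ctr[3]=0
Ev 5: PC=1 idx=1 pred=T actual=T -> ctr[1]=3
Ev 6: PC=3 idx=3 pred=N actual=T -> ctr[3]=1
Ev 7: PC=3 idx=3 pred=N actual=N -> ctr[3]=0
Ev 8: PC=3 idx=3 pred=N actual=N -> ctr[3]=0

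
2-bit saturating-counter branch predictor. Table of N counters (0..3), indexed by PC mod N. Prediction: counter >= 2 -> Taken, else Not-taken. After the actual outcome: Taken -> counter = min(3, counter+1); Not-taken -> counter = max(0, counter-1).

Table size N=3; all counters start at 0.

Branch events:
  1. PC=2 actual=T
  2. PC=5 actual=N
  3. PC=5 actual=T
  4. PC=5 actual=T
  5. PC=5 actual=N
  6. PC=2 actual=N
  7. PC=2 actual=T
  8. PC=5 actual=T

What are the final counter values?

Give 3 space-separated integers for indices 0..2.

Answer: 0 0 2

Derivation:
Ev 1: PC=2 idx=2 pred=N actual=T -> ctr[2]=1
Ev 2: PC=5 idx=2 pred=N actual=N -> ctr[2]=0
Ev 3: PC=5 idx=2 pred=N actual=T -> ctr[2]=1
Ev 4: PC=5 idx=2 pred=N actual=T -> ctr[2]=2
Ev 5: PC=5 idx=2 pred=T actual=N -> ctr[2]=1
Ev 6: PC=2 idx=2 pred=N actual=N -> ctr[2]=0
Ev 7: PC=2 idx=2 pred=N actual=T -> ctr[2]=1
Ev 8: PC=5 idx=2 pred=N actual=T -> ctr[2]=2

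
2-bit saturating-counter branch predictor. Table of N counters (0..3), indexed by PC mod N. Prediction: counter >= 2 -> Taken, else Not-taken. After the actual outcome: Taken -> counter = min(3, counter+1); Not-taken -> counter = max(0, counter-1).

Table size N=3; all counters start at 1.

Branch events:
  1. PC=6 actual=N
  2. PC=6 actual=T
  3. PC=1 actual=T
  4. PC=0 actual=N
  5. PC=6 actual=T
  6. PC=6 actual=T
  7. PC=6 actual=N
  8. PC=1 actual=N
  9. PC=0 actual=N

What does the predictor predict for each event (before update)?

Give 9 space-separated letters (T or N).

Ev 1: PC=6 idx=0 pred=N actual=N -> ctr[0]=0
Ev 2: PC=6 idx=0 pred=N actual=T -> ctr[0]=1
Ev 3: PC=1 idx=1 pred=N actual=T -> ctr[1]=2
Ev 4: PC=0 idx=0 pred=N actual=N -> ctr[0]=0
Ev 5: PC=6 idx=0 pred=N actual=T -> ctr[0]=1
Ev 6: PC=6 idx=0 pred=N actual=T -> ctr[0]=2
Ev 7: PC=6 idx=0 pred=T actual=N -> ctr[0]=1
Ev 8: PC=1 idx=1 pred=T actual=N -> ctr[1]=1
Ev 9: PC=0 idx=0 pred=N actual=N -> ctr[0]=0

Answer: N N N N N N T T N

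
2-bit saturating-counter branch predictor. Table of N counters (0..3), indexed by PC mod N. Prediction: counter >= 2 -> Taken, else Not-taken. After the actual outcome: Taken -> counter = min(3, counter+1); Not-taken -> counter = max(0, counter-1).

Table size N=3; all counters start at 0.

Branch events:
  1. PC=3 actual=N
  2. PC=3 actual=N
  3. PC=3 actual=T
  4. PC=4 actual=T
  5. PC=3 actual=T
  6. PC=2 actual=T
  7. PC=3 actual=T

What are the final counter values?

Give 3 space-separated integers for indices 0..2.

Answer: 3 1 1

Derivation:
Ev 1: PC=3 idx=0 pred=N actual=N -> ctr[0]=0
Ev 2: PC=3 idx=0 pred=N actual=N -> ctr[0]=0
Ev 3: PC=3 idx=0 pred=N actual=T -> ctr[0]=1
Ev 4: PC=4 idx=1 pred=N actual=T -> ctr[1]=1
Ev 5: PC=3 idx=0 pred=N actual=T -> ctr[0]=2
Ev 6: PC=2 idx=2 pred=N actual=T -> ctr[2]=1
Ev 7: PC=3 idx=0 pred=T actual=T -> ctr[0]=3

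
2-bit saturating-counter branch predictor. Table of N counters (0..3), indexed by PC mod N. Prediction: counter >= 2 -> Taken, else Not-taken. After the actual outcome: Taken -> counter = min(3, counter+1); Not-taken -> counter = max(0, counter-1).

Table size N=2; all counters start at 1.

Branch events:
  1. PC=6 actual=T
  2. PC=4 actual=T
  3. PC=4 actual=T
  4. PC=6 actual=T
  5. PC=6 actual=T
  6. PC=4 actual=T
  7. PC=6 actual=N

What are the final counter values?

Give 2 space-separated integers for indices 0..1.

Answer: 2 1

Derivation:
Ev 1: PC=6 idx=0 pred=N actual=T -> ctr[0]=2
Ev 2: PC=4 idx=0 pred=T actual=T -> ctr[0]=3
Ev 3: PC=4 idx=0 pred=T actual=T -> ctr[0]=3
Ev 4: PC=6 idx=0 pred=T actual=T -> ctr[0]=3
Ev 5: PC=6 idx=0 pred=T actual=T -> ctr[0]=3
Ev 6: PC=4 idx=0 pred=T actual=T -> ctr[0]=3
Ev 7: PC=6 idx=0 pred=T actual=N -> ctr[0]=2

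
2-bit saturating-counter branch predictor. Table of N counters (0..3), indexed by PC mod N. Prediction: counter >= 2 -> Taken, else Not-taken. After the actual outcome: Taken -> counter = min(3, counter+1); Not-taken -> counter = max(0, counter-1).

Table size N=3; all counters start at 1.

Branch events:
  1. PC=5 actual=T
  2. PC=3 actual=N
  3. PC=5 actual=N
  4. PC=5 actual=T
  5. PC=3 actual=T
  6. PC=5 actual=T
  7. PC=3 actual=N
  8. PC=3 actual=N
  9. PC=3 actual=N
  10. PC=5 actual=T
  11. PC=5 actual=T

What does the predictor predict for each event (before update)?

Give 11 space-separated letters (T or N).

Ev 1: PC=5 idx=2 pred=N actual=T -> ctr[2]=2
Ev 2: PC=3 idx=0 pred=N actual=N -> ctr[0]=0
Ev 3: PC=5 idx=2 pred=T actual=N -> ctr[2]=1
Ev 4: PC=5 idx=2 pred=N actual=T -> ctr[2]=2
Ev 5: PC=3 idx=0 pred=N actual=T -> ctr[0]=1
Ev 6: PC=5 idx=2 pred=T actual=T -> ctr[2]=3
Ev 7: PC=3 idx=0 pred=N actual=N -> ctr[0]=0
Ev 8: PC=3 idx=0 pred=N actual=N -> ctr[0]=0
Ev 9: PC=3 idx=0 pred=N actual=N -> ctr[0]=0
Ev 10: PC=5 idx=2 pred=T actual=T -> ctr[2]=3
Ev 11: PC=5 idx=2 pred=T actual=T -> ctr[2]=3

Answer: N N T N N T N N N T T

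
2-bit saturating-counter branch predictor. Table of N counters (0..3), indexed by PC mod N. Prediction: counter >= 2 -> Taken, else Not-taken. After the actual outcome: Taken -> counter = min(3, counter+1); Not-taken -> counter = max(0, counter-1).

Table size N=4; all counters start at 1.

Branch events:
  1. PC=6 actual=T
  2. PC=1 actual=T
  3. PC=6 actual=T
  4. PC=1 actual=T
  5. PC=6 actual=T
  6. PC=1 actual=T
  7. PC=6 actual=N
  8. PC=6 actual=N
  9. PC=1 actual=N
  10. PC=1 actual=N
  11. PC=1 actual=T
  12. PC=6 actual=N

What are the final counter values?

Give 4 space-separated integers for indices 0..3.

Ev 1: PC=6 idx=2 pred=N actual=T -> ctr[2]=2
Ev 2: PC=1 idx=1 pred=N actual=T -> ctr[1]=2
Ev 3: PC=6 idx=2 pred=T actual=T -> ctr[2]=3
Ev 4: PC=1 idx=1 pred=T actual=T -> ctr[1]=3
Ev 5: PC=6 idx=2 pred=T actual=T -> ctr[2]=3
Ev 6: PC=1 idx=1 pred=T actual=T -> ctr[1]=3
Ev 7: PC=6 idx=2 pred=T actual=N -> ctr[2]=2
Ev 8: PC=6 idx=2 pred=T actual=N -> ctr[2]=1
Ev 9: PC=1 idx=1 pred=T actual=N -> ctr[1]=2
Ev 10: PC=1 idx=1 pred=T actual=N -> ctr[1]=1
Ev 11: PC=1 idx=1 pred=N actual=T -> ctr[1]=2
Ev 12: PC=6 idx=2 pred=N actual=N -> ctr[2]=0

Answer: 1 2 0 1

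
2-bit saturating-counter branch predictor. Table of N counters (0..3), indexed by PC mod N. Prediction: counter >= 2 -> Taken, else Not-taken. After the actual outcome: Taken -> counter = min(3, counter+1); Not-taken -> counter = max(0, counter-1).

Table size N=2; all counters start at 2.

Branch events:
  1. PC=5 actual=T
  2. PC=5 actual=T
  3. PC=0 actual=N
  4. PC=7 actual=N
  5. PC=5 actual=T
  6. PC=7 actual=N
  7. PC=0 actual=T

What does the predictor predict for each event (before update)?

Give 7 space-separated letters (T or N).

Answer: T T T T T T N

Derivation:
Ev 1: PC=5 idx=1 pred=T actual=T -> ctr[1]=3
Ev 2: PC=5 idx=1 pred=T actual=T -> ctr[1]=3
Ev 3: PC=0 idx=0 pred=T actual=N -> ctr[0]=1
Ev 4: PC=7 idx=1 pred=T actual=N -> ctr[1]=2
Ev 5: PC=5 idx=1 pred=T actual=T -> ctr[1]=3
Ev 6: PC=7 idx=1 pred=T actual=N -> ctr[1]=2
Ev 7: PC=0 idx=0 pred=N actual=T -> ctr[0]=2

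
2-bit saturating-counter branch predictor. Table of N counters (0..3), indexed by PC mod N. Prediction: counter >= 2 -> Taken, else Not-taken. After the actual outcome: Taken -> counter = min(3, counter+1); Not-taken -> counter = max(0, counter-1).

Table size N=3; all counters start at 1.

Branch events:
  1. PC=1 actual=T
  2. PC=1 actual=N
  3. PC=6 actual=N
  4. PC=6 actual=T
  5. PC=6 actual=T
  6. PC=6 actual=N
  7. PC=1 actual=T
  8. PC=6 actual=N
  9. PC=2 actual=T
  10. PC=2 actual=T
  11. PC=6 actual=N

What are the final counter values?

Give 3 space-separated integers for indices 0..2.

Answer: 0 2 3

Derivation:
Ev 1: PC=1 idx=1 pred=N actual=T -> ctr[1]=2
Ev 2: PC=1 idx=1 pred=T actual=N -> ctr[1]=1
Ev 3: PC=6 idx=0 pred=N actual=N -> ctr[0]=0
Ev 4: PC=6 idx=0 pred=N actual=T -> ctr[0]=1
Ev 5: PC=6 idx=0 pred=N actual=T -> ctr[0]=2
Ev 6: PC=6 idx=0 pred=T actual=N -> ctr[0]=1
Ev 7: PC=1 idx=1 pred=N actual=T -> ctr[1]=2
Ev 8: PC=6 idx=0 pred=N actual=N -> ctr[0]=0
Ev 9: PC=2 idx=2 pred=N actual=T -> ctr[2]=2
Ev 10: PC=2 idx=2 pred=T actual=T -> ctr[2]=3
Ev 11: PC=6 idx=0 pred=N actual=N -> ctr[0]=0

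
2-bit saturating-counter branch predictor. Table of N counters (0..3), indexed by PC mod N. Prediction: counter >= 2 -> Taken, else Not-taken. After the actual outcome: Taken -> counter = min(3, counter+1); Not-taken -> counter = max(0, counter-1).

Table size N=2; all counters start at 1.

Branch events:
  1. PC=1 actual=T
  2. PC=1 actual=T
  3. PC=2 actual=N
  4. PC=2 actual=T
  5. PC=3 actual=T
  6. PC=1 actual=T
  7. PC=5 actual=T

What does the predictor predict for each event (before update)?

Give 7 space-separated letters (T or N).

Ev 1: PC=1 idx=1 pred=N actual=T -> ctr[1]=2
Ev 2: PC=1 idx=1 pred=T actual=T -> ctr[1]=3
Ev 3: PC=2 idx=0 pred=N actual=N -> ctr[0]=0
Ev 4: PC=2 idx=0 pred=N actual=T -> ctr[0]=1
Ev 5: PC=3 idx=1 pred=T actual=T -> ctr[1]=3
Ev 6: PC=1 idx=1 pred=T actual=T -> ctr[1]=3
Ev 7: PC=5 idx=1 pred=T actual=T -> ctr[1]=3

Answer: N T N N T T T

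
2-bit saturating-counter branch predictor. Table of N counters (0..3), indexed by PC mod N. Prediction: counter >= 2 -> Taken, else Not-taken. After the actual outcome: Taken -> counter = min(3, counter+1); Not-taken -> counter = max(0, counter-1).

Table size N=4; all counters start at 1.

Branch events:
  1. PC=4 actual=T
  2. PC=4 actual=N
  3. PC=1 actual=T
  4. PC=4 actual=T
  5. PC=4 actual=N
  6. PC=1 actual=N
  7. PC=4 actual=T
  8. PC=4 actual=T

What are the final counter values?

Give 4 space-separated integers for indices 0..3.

Ev 1: PC=4 idx=0 pred=N actual=T -> ctr[0]=2
Ev 2: PC=4 idx=0 pred=T actual=N -> ctr[0]=1
Ev 3: PC=1 idx=1 pred=N actual=T -> ctr[1]=2
Ev 4: PC=4 idx=0 pred=N actual=T -> ctr[0]=2
Ev 5: PC=4 idx=0 pred=T actual=N -> ctr[0]=1
Ev 6: PC=1 idx=1 pred=T actual=N -> ctr[1]=1
Ev 7: PC=4 idx=0 pred=N actual=T -> ctr[0]=2
Ev 8: PC=4 idx=0 pred=T actual=T -> ctr[0]=3

Answer: 3 1 1 1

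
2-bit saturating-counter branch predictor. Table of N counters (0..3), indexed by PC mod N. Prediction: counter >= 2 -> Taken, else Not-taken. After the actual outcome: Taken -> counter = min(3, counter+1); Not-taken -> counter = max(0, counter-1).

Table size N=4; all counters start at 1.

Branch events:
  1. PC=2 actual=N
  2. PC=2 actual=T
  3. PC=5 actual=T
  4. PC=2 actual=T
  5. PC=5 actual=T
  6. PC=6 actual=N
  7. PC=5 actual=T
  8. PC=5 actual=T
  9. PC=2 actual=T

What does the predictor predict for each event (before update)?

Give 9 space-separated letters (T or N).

Answer: N N N N T T T T N

Derivation:
Ev 1: PC=2 idx=2 pred=N actual=N -> ctr[2]=0
Ev 2: PC=2 idx=2 pred=N actual=T -> ctr[2]=1
Ev 3: PC=5 idx=1 pred=N actual=T -> ctr[1]=2
Ev 4: PC=2 idx=2 pred=N actual=T -> ctr[2]=2
Ev 5: PC=5 idx=1 pred=T actual=T -> ctr[1]=3
Ev 6: PC=6 idx=2 pred=T actual=N -> ctr[2]=1
Ev 7: PC=5 idx=1 pred=T actual=T -> ctr[1]=3
Ev 8: PC=5 idx=1 pred=T actual=T -> ctr[1]=3
Ev 9: PC=2 idx=2 pred=N actual=T -> ctr[2]=2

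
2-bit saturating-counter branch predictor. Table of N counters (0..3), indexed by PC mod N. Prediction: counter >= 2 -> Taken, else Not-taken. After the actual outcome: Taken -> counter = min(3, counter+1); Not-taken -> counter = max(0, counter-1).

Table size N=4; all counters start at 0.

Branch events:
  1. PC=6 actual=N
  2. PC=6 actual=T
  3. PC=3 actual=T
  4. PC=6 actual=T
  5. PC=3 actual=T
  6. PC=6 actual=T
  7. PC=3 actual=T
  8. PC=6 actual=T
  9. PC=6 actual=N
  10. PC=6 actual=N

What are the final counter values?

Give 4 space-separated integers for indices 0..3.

Ev 1: PC=6 idx=2 pred=N actual=N -> ctr[2]=0
Ev 2: PC=6 idx=2 pred=N actual=T -> ctr[2]=1
Ev 3: PC=3 idx=3 pred=N actual=T -> ctr[3]=1
Ev 4: PC=6 idx=2 pred=N actual=T -> ctr[2]=2
Ev 5: PC=3 idx=3 pred=N actual=T -> ctr[3]=2
Ev 6: PC=6 idx=2 pred=T actual=T -> ctr[2]=3
Ev 7: PC=3 idx=3 pred=T actual=T -> ctr[3]=3
Ev 8: PC=6 idx=2 pred=T actual=T -> ctr[2]=3
Ev 9: PC=6 idx=2 pred=T actual=N -> ctr[2]=2
Ev 10: PC=6 idx=2 pred=T actual=N -> ctr[2]=1

Answer: 0 0 1 3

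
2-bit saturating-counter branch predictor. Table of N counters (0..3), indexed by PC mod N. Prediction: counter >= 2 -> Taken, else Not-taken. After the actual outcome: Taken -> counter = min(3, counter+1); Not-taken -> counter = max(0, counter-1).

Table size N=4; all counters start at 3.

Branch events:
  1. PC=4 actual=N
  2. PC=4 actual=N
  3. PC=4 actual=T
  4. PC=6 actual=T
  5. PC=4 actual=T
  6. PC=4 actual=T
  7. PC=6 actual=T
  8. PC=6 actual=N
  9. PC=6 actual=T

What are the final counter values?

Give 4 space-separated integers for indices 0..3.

Answer: 3 3 3 3

Derivation:
Ev 1: PC=4 idx=0 pred=T actual=N -> ctr[0]=2
Ev 2: PC=4 idx=0 pred=T actual=N -> ctr[0]=1
Ev 3: PC=4 idx=0 pred=N actual=T -> ctr[0]=2
Ev 4: PC=6 idx=2 pred=T actual=T -> ctr[2]=3
Ev 5: PC=4 idx=0 pred=T actual=T -> ctr[0]=3
Ev 6: PC=4 idx=0 pred=T actual=T -> ctr[0]=3
Ev 7: PC=6 idx=2 pred=T actual=T -> ctr[2]=3
Ev 8: PC=6 idx=2 pred=T actual=N -> ctr[2]=2
Ev 9: PC=6 idx=2 pred=T actual=T -> ctr[2]=3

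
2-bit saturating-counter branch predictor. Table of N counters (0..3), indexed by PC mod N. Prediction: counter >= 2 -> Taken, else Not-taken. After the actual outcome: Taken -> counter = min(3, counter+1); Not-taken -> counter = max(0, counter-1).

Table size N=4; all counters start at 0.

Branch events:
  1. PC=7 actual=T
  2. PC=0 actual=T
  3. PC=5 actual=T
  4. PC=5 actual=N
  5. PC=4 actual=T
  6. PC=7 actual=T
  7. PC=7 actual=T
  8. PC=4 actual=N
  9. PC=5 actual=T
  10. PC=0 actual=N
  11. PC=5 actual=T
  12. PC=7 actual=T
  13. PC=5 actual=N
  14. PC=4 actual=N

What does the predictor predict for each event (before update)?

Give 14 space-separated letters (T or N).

Answer: N N N N N N T T N N N T T N

Derivation:
Ev 1: PC=7 idx=3 pred=N actual=T -> ctr[3]=1
Ev 2: PC=0 idx=0 pred=N actual=T -> ctr[0]=1
Ev 3: PC=5 idx=1 pred=N actual=T -> ctr[1]=1
Ev 4: PC=5 idx=1 pred=N actual=N -> ctr[1]=0
Ev 5: PC=4 idx=0 pred=N actual=T -> ctr[0]=2
Ev 6: PC=7 idx=3 pred=N actual=T -> ctr[3]=2
Ev 7: PC=7 idx=3 pred=T actual=T -> ctr[3]=3
Ev 8: PC=4 idx=0 pred=T actual=N -> ctr[0]=1
Ev 9: PC=5 idx=1 pred=N actual=T -> ctr[1]=1
Ev 10: PC=0 idx=0 pred=N actual=N -> ctr[0]=0
Ev 11: PC=5 idx=1 pred=N actual=T -> ctr[1]=2
Ev 12: PC=7 idx=3 pred=T actual=T -> ctr[3]=3
Ev 13: PC=5 idx=1 pred=T actual=N -> ctr[1]=1
Ev 14: PC=4 idx=0 pred=N actual=N -> ctr[0]=0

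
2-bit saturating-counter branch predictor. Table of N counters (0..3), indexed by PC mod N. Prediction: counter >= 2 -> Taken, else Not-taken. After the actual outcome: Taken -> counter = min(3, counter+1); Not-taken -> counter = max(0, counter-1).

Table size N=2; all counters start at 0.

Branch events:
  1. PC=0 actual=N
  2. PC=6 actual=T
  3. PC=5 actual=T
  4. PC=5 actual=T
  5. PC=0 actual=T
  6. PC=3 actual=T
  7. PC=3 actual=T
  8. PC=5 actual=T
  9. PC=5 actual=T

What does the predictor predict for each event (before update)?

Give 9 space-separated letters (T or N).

Ev 1: PC=0 idx=0 pred=N actual=N -> ctr[0]=0
Ev 2: PC=6 idx=0 pred=N actual=T -> ctr[0]=1
Ev 3: PC=5 idx=1 pred=N actual=T -> ctr[1]=1
Ev 4: PC=5 idx=1 pred=N actual=T -> ctr[1]=2
Ev 5: PC=0 idx=0 pred=N actual=T -> ctr[0]=2
Ev 6: PC=3 idx=1 pred=T actual=T -> ctr[1]=3
Ev 7: PC=3 idx=1 pred=T actual=T -> ctr[1]=3
Ev 8: PC=5 idx=1 pred=T actual=T -> ctr[1]=3
Ev 9: PC=5 idx=1 pred=T actual=T -> ctr[1]=3

Answer: N N N N N T T T T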